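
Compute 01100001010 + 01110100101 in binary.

Add column by column from the right: bit + bit + carry-in; write the sum mod 2, carry 1 when the sum is 2 or 3.
carry:  11000000000
        01100001010
+       01110100101
-------------------
       011010101111
(the carry out of the leftmost column, 0, becomes the leading bit)
Decimal check:
  01100001010 = 512 + 256 + 8 + 2 = 778
  01110100101 = 512 + 256 + 128 + 32 + 4 + 1 = 933
  778 + 933 = 1711, and 011010101111 = 1024 + 512 + 128 + 32 + 8 + 4 + 2 + 1 = 1711 ✓



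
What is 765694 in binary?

Using repeated division by 2:
765694 ÷ 2 = 382847 remainder 0
382847 ÷ 2 = 191423 remainder 1
191423 ÷ 2 = 95711 remainder 1
95711 ÷ 2 = 47855 remainder 1
47855 ÷ 2 = 23927 remainder 1
23927 ÷ 2 = 11963 remainder 1
11963 ÷ 2 = 5981 remainder 1
5981 ÷ 2 = 2990 remainder 1
2990 ÷ 2 = 1495 remainder 0
1495 ÷ 2 = 747 remainder 1
747 ÷ 2 = 373 remainder 1
373 ÷ 2 = 186 remainder 1
186 ÷ 2 = 93 remainder 0
93 ÷ 2 = 46 remainder 1
46 ÷ 2 = 23 remainder 0
23 ÷ 2 = 11 remainder 1
11 ÷ 2 = 5 remainder 1
5 ÷ 2 = 2 remainder 1
2 ÷ 2 = 1 remainder 0
1 ÷ 2 = 0 remainder 1
Reading remainders bottom to top: 10111010111011111110



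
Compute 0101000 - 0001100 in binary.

Method 1 - Direct subtraction (column by column from the right: bit − bit − borrow-in; if negative, add 2 and borrow 1 from the next column):
borrow: 0111000
        0101000
-       0001100
---------------
        0011100

Method 2 - Add two's complement:
Two's complement of 0001100: invert → 1110011, add 1 → 1110100
  0101000
+ 1110100
---------
 10011100  (end carry out of the top bit = 1)
Discarding the end carry: 0011100
Decimal check:
  0101000 = 32 + 8 = 40
  0001100 = 8 + 4 = 12
  40 - 12 = 28, and 0011100 = 16 + 8 + 4 = 28 ✓



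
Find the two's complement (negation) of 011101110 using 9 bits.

Original: 011101110
Step 1 - Invert all bits: 100010001
Step 2 - Add 1: 100010010
Verification: 011101110 + 100010010 = 1000000000; discarding the end carry (carry out of the top bit) leaves the 9-bit value 000000000, as required for x + (-x)



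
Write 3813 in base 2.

Using repeated division by 2:
3813 ÷ 2 = 1906 remainder 1
1906 ÷ 2 = 953 remainder 0
953 ÷ 2 = 476 remainder 1
476 ÷ 2 = 238 remainder 0
238 ÷ 2 = 119 remainder 0
119 ÷ 2 = 59 remainder 1
59 ÷ 2 = 29 remainder 1
29 ÷ 2 = 14 remainder 1
14 ÷ 2 = 7 remainder 0
7 ÷ 2 = 3 remainder 1
3 ÷ 2 = 1 remainder 1
1 ÷ 2 = 0 remainder 1
Reading remainders bottom to top: 111011100101



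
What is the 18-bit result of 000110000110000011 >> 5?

Original: 000110000110000011 (decimal 24963)
Shift right by 5 positions
Drop the 5 low bits; fill with zeros on the left
Result: 000000001100001100 (decimal 780)
Equivalent: 24963 >> 5 = 24963 ÷ 2^5 = 780



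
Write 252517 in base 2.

Using repeated division by 2:
252517 ÷ 2 = 126258 remainder 1
126258 ÷ 2 = 63129 remainder 0
63129 ÷ 2 = 31564 remainder 1
31564 ÷ 2 = 15782 remainder 0
15782 ÷ 2 = 7891 remainder 0
7891 ÷ 2 = 3945 remainder 1
3945 ÷ 2 = 1972 remainder 1
1972 ÷ 2 = 986 remainder 0
986 ÷ 2 = 493 remainder 0
493 ÷ 2 = 246 remainder 1
246 ÷ 2 = 123 remainder 0
123 ÷ 2 = 61 remainder 1
61 ÷ 2 = 30 remainder 1
30 ÷ 2 = 15 remainder 0
15 ÷ 2 = 7 remainder 1
7 ÷ 2 = 3 remainder 1
3 ÷ 2 = 1 remainder 1
1 ÷ 2 = 0 remainder 1
Reading remainders bottom to top: 111101101001100101



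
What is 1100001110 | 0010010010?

OR: 1 when either bit is 1
  1100001110
| 0010010010
------------
  1110011110
Decimal: 782 | 146 = 926



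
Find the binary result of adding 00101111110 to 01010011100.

Add column by column from the right: bit + bit + carry-in; write the sum mod 2, carry 1 when the sum is 2 or 3.
carry:  11111111000
        00101111110
+       01010011100
-------------------
       010000011010
(the carry out of the leftmost column, 0, becomes the leading bit)
Decimal check:
  00101111110 = 256 + 64 + 32 + 16 + 8 + 4 + 2 = 382
  01010011100 = 512 + 128 + 16 + 8 + 4 = 668
  382 + 668 = 1050, and 010000011010 = 1024 + 16 + 8 + 2 = 1050 ✓



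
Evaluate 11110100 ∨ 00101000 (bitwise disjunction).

OR: 1 when either bit is 1
  11110100
| 00101000
----------
  11111100
Decimal: 244 | 40 = 252



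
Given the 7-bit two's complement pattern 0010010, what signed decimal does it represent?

Binary: 0010010
Sign bit: 0 (non-negative)
Read directly as an unsigned value:
0010010 = 16 + 2 = 18
Value: 18



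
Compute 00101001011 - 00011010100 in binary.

Method 1 - Direct subtraction (column by column from the right: bit − bit − borrow-in; if negative, add 2 and borrow 1 from the next column):
borrow: 00111101000
        00101001011
-       00011010100
-------------------
        00001110111

Method 2 - Add two's complement:
Two's complement of 00011010100: invert → 11100101011, add 1 → 11100101100
  00101001011
+ 11100101100
-------------
 100001110111  (end carry out of the top bit = 1)
Discarding the end carry: 00001110111
Decimal check:
  00101001011 = 256 + 64 + 8 + 2 + 1 = 331
  00011010100 = 128 + 64 + 16 + 4 = 212
  331 - 212 = 119, and 00001110111 = 64 + 32 + 16 + 4 + 2 + 1 = 119 ✓



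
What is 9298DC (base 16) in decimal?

Expand by place value (powers of 16):
Digit values: D = 13, C = 12
9298DC = 9 × 16^5 + 2 × 16^4 + 9 × 16^3 + 8 × 16^2 + 13 × 16^1 + 12 × 16^0
= 9 × 1048576 + 2 × 65536 + 9 × 4096 + 8 × 256 + 13 × 16 + 12 × 1
= 9437184 + 131072 + 36864 + 2048 + 208 + 12
= 9607388



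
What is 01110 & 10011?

AND: 1 only when both bits are 1
  01110
& 10011
-------
  00010
Decimal: 14 & 19 = 2



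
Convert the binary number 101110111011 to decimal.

Sum of powers of 2 for each 1-bit:
2^0 + 2^1 + 2^3 + 2^4 + 2^5 + 2^7 + 2^8 + 2^9 + 2^11
= 1 + 2 + 8 + 16 + 32 + 128 + 256 + 512 + 2048
= 3003



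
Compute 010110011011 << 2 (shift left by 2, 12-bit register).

Original: 010110011011 (decimal 1435)
Shift left by 2 positions
Append 2 zeros on the right and drop the 2 high bits that overflow the 12-bit width
Result: 011001101100 (decimal 1644)
Equivalent: 1435 << 2 = 1435 × 2^2 = 5740, truncated to 12 bits = 1644



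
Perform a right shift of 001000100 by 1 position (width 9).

Original: 001000100 (decimal 68)
Shift right by 1 position
Drop the 1 low bit; fill with zero on the left
Result: 000100010 (decimal 34)
Equivalent: 68 >> 1 = 68 ÷ 2^1 = 34



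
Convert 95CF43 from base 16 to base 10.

Expand by place value (powers of 16):
Digit values: C = 12, F = 15
95CF43 = 9 × 16^5 + 5 × 16^4 + 12 × 16^3 + 15 × 16^2 + 4 × 16^1 + 3 × 16^0
= 9 × 1048576 + 5 × 65536 + 12 × 4096 + 15 × 256 + 4 × 16 + 3 × 1
= 9437184 + 327680 + 49152 + 3840 + 64 + 3
= 9817923



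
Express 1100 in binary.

Using repeated division by 2:
1100 ÷ 2 = 550 remainder 0
550 ÷ 2 = 275 remainder 0
275 ÷ 2 = 137 remainder 1
137 ÷ 2 = 68 remainder 1
68 ÷ 2 = 34 remainder 0
34 ÷ 2 = 17 remainder 0
17 ÷ 2 = 8 remainder 1
8 ÷ 2 = 4 remainder 0
4 ÷ 2 = 2 remainder 0
2 ÷ 2 = 1 remainder 0
1 ÷ 2 = 0 remainder 1
Reading remainders bottom to top: 10001001100



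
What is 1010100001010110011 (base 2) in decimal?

Sum of powers of 2 for each 1-bit:
2^0 + 2^1 + 2^4 + 2^5 + 2^7 + 2^9 + 2^14 + 2^16 + 2^18
= 1 + 2 + 16 + 32 + 128 + 512 + 16384 + 65536 + 262144
= 344755



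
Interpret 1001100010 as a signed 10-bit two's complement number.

Binary: 1001100010
Sign bit: 1 (negative)
Invert: 0110011101
Add 1:  0110011110
Magnitude: 0110011110 = 256 + 128 + 16 + 8 + 4 + 2 = 414
Value: -414



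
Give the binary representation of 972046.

Using repeated division by 2:
972046 ÷ 2 = 486023 remainder 0
486023 ÷ 2 = 243011 remainder 1
243011 ÷ 2 = 121505 remainder 1
121505 ÷ 2 = 60752 remainder 1
60752 ÷ 2 = 30376 remainder 0
30376 ÷ 2 = 15188 remainder 0
15188 ÷ 2 = 7594 remainder 0
7594 ÷ 2 = 3797 remainder 0
3797 ÷ 2 = 1898 remainder 1
1898 ÷ 2 = 949 remainder 0
949 ÷ 2 = 474 remainder 1
474 ÷ 2 = 237 remainder 0
237 ÷ 2 = 118 remainder 1
118 ÷ 2 = 59 remainder 0
59 ÷ 2 = 29 remainder 1
29 ÷ 2 = 14 remainder 1
14 ÷ 2 = 7 remainder 0
7 ÷ 2 = 3 remainder 1
3 ÷ 2 = 1 remainder 1
1 ÷ 2 = 0 remainder 1
Reading remainders bottom to top: 11101101010100001110



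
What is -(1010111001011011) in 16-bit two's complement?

Original (sign bit 1, negative): 1010111001011011
Step 1 - Invert all bits: 0101000110100100
Step 2 - Add 1: 0101000110100101
Verification: 1010111001011011 + 0101000110100101 = 10000000000000000; discarding the end carry (carry out of the top bit) leaves the 16-bit value 0000000000000000, as required for x + (-x)



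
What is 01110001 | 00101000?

OR: 1 when either bit is 1
  01110001
| 00101000
----------
  01111001
Decimal: 113 | 40 = 121



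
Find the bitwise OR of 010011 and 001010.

OR: 1 when either bit is 1
  010011
| 001010
--------
  011011
Decimal: 19 | 10 = 27



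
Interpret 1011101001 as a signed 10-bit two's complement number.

Binary: 1011101001
Sign bit: 1 (negative)
Invert: 0100010110
Add 1:  0100010111
Magnitude: 0100010111 = 256 + 16 + 4 + 2 + 1 = 279
Value: -279



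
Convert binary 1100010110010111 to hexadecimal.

Group into 4-bit nibbles from right:
  1100 = C
  0101 = 5
  1001 = 9
  0111 = 7
Result: C597



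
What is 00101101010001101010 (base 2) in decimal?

Sum of powers of 2 for each 1-bit:
2^1 + 2^3 + 2^5 + 2^6 + 2^10 + 2^12 + 2^14 + 2^15 + 2^17
= 2 + 8 + 32 + 64 + 1024 + 4096 + 16384 + 32768 + 131072
= 185450



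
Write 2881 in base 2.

Using repeated division by 2:
2881 ÷ 2 = 1440 remainder 1
1440 ÷ 2 = 720 remainder 0
720 ÷ 2 = 360 remainder 0
360 ÷ 2 = 180 remainder 0
180 ÷ 2 = 90 remainder 0
90 ÷ 2 = 45 remainder 0
45 ÷ 2 = 22 remainder 1
22 ÷ 2 = 11 remainder 0
11 ÷ 2 = 5 remainder 1
5 ÷ 2 = 2 remainder 1
2 ÷ 2 = 1 remainder 0
1 ÷ 2 = 0 remainder 1
Reading remainders bottom to top: 101101000001



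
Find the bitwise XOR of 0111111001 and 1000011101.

XOR: 1 when bits differ
  0111111001
^ 1000011101
------------
  1111100100
Decimal: 505 ^ 541 = 996



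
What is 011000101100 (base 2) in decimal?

Sum of powers of 2 for each 1-bit:
2^2 + 2^3 + 2^5 + 2^9 + 2^10
= 4 + 8 + 32 + 512 + 1024
= 1580



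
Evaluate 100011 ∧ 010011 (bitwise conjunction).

AND: 1 only when both bits are 1
  100011
& 010011
--------
  000011
Decimal: 35 & 19 = 3



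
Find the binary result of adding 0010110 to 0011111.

Add column by column from the right: bit + bit + carry-in; write the sum mod 2, carry 1 when the sum is 2 or 3.
carry:  0111100
        0010110
+       0011111
---------------
       00110101
(the carry out of the leftmost column, 0, becomes the leading bit)
Decimal check:
  0010110 = 16 + 4 + 2 = 22
  0011111 = 16 + 8 + 4 + 2 + 1 = 31
  22 + 31 = 53, and 00110101 = 32 + 16 + 4 + 1 = 53 ✓



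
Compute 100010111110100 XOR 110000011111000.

XOR: 1 when bits differ
  100010111110100
^ 110000011111000
-----------------
  010010100001100
Decimal: 17908 ^ 24824 = 9484



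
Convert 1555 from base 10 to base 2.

Using repeated division by 2:
1555 ÷ 2 = 777 remainder 1
777 ÷ 2 = 388 remainder 1
388 ÷ 2 = 194 remainder 0
194 ÷ 2 = 97 remainder 0
97 ÷ 2 = 48 remainder 1
48 ÷ 2 = 24 remainder 0
24 ÷ 2 = 12 remainder 0
12 ÷ 2 = 6 remainder 0
6 ÷ 2 = 3 remainder 0
3 ÷ 2 = 1 remainder 1
1 ÷ 2 = 0 remainder 1
Reading remainders bottom to top: 11000010011



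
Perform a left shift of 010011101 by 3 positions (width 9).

Original: 010011101 (decimal 157)
Shift left by 3 positions
Append 3 zeros on the right and drop the 3 high bits that overflow the 9-bit width
Result: 011101000 (decimal 232)
Equivalent: 157 << 3 = 157 × 2^3 = 1256, truncated to 9 bits = 232



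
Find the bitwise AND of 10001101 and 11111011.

AND: 1 only when both bits are 1
  10001101
& 11111011
----------
  10001001
Decimal: 141 & 251 = 137



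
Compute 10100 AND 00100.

AND: 1 only when both bits are 1
  10100
& 00100
-------
  00100
Decimal: 20 & 4 = 4



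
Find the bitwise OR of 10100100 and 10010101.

OR: 1 when either bit is 1
  10100100
| 10010101
----------
  10110101
Decimal: 164 | 149 = 181



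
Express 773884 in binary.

Using repeated division by 2:
773884 ÷ 2 = 386942 remainder 0
386942 ÷ 2 = 193471 remainder 0
193471 ÷ 2 = 96735 remainder 1
96735 ÷ 2 = 48367 remainder 1
48367 ÷ 2 = 24183 remainder 1
24183 ÷ 2 = 12091 remainder 1
12091 ÷ 2 = 6045 remainder 1
6045 ÷ 2 = 3022 remainder 1
3022 ÷ 2 = 1511 remainder 0
1511 ÷ 2 = 755 remainder 1
755 ÷ 2 = 377 remainder 1
377 ÷ 2 = 188 remainder 1
188 ÷ 2 = 94 remainder 0
94 ÷ 2 = 47 remainder 0
47 ÷ 2 = 23 remainder 1
23 ÷ 2 = 11 remainder 1
11 ÷ 2 = 5 remainder 1
5 ÷ 2 = 2 remainder 1
2 ÷ 2 = 1 remainder 0
1 ÷ 2 = 0 remainder 1
Reading remainders bottom to top: 10111100111011111100



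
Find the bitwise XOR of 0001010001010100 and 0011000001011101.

XOR: 1 when bits differ
  0001010001010100
^ 0011000001011101
------------------
  0010010000001001
Decimal: 5204 ^ 12381 = 9225



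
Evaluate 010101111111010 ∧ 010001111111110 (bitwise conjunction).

AND: 1 only when both bits are 1
  010101111111010
& 010001111111110
-----------------
  010001111111010
Decimal: 11258 & 9214 = 9210



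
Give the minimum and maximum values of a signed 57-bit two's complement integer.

For 57-bit two's complement:
Minimum: -2^56 = -72057594037927936
Maximum: 2^56 - 1 = 72057594037927935



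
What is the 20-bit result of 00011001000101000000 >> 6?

Original: 00011001000101000000 (decimal 102720)
Shift right by 6 positions
Drop the 6 low bits; fill with zeros on the left
Result: 00000000011001000101 (decimal 1605)
Equivalent: 102720 >> 6 = 102720 ÷ 2^6 = 1605



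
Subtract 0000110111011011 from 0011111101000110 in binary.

Method 1 - Direct subtraction (column by column from the right: bit − bit − borrow-in; if negative, add 2 and borrow 1 from the next column):
borrow: 0000001111110110
        0011111101000110
-       0000110111011011
------------------------
        0011000101101011

Method 2 - Add two's complement:
Two's complement of 0000110111011011: invert → 1111001000100100, add 1 → 1111001000100101
  0011111101000110
+ 1111001000100101
------------------
 10011000101101011  (end carry out of the top bit = 1)
Discarding the end carry: 0011000101101011
Decimal check:
  0011111101000110 = 8192 + 4096 + 2048 + 1024 + 512 + 256 + 64 + 4 + 2 = 16198
  0000110111011011 = 2048 + 1024 + 256 + 128 + 64 + 16 + 8 + 2 + 1 = 3547
  16198 - 3547 = 12651, and 0011000101101011 = 8192 + 4096 + 256 + 64 + 32 + 8 + 2 + 1 = 12651 ✓



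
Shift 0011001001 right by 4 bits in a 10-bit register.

Original: 0011001001 (decimal 201)
Shift right by 4 positions
Drop the 4 low bits; fill with zeros on the left
Result: 0000001100 (decimal 12)
Equivalent: 201 >> 4 = 201 ÷ 2^4 = 12



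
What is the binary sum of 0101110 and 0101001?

Add column by column from the right: bit + bit + carry-in; write the sum mod 2, carry 1 when the sum is 2 or 3.
carry:  1010000
        0101110
+       0101001
---------------
       01010111
(the carry out of the leftmost column, 0, becomes the leading bit)
Decimal check:
  0101110 = 32 + 8 + 4 + 2 = 46
  0101001 = 32 + 8 + 1 = 41
  46 + 41 = 87, and 01010111 = 64 + 16 + 4 + 2 + 1 = 87 ✓



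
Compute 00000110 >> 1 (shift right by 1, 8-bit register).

Original: 00000110 (decimal 6)
Shift right by 1 position
Drop the 1 low bit; fill with zero on the left
Result: 00000011 (decimal 3)
Equivalent: 6 >> 1 = 6 ÷ 2^1 = 3



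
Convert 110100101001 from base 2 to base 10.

Sum of powers of 2 for each 1-bit:
2^0 + 2^3 + 2^5 + 2^8 + 2^10 + 2^11
= 1 + 8 + 32 + 256 + 1024 + 2048
= 3369



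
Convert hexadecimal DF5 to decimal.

Expand by place value (powers of 16):
Digit values: D = 13, F = 15
DF5 = 13 × 16^2 + 15 × 16^1 + 5 × 16^0
= 13 × 256 + 15 × 16 + 5 × 1
= 3328 + 240 + 5
= 3573



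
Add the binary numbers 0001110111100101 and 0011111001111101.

Add column by column from the right: bit + bit + carry-in; write the sum mod 2, carry 1 when the sum is 2 or 3.
carry:  0111111111111010
        0001110111100101
+       0011111001111101
------------------------
       00101110001100010
(the carry out of the leftmost column, 0, becomes the leading bit)
Decimal check:
  0001110111100101 = 4096 + 2048 + 1024 + 256 + 128 + 64 + 32 + 4 + 1 = 7653
  0011111001111101 = 8192 + 4096 + 2048 + 1024 + 512 + 64 + 32 + 16 + 8 + 4 + 1 = 15997
  7653 + 15997 = 23650, and 00101110001100010 = 16384 + 4096 + 2048 + 1024 + 64 + 32 + 2 = 23650 ✓



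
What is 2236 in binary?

Using repeated division by 2:
2236 ÷ 2 = 1118 remainder 0
1118 ÷ 2 = 559 remainder 0
559 ÷ 2 = 279 remainder 1
279 ÷ 2 = 139 remainder 1
139 ÷ 2 = 69 remainder 1
69 ÷ 2 = 34 remainder 1
34 ÷ 2 = 17 remainder 0
17 ÷ 2 = 8 remainder 1
8 ÷ 2 = 4 remainder 0
4 ÷ 2 = 2 remainder 0
2 ÷ 2 = 1 remainder 0
1 ÷ 2 = 0 remainder 1
Reading remainders bottom to top: 100010111100



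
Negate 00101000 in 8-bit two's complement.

Original: 00101000
Step 1 - Invert all bits: 11010111
Step 2 - Add 1: 11011000
Verification: 00101000 + 11011000 = 100000000; discarding the end carry (carry out of the top bit) leaves the 8-bit value 00000000, as required for x + (-x)



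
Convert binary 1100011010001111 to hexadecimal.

Group into 4-bit nibbles from right:
  1100 = C
  0110 = 6
  1000 = 8
  1111 = F
Result: C68F



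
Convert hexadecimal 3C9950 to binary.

Convert each hex digit to 4 bits:
  3 = 0011
  C = 1100
  9 = 1001
  9 = 1001
  5 = 0101
  0 = 0000
Concatenate: 001111001001100101010000



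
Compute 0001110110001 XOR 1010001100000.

XOR: 1 when bits differ
  0001110110001
^ 1010001100000
---------------
  1011111010001
Decimal: 945 ^ 5216 = 6097



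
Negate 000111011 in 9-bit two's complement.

Original: 000111011
Step 1 - Invert all bits: 111000100
Step 2 - Add 1: 111000101
Verification: 000111011 + 111000101 = 1000000000; discarding the end carry (carry out of the top bit) leaves the 9-bit value 000000000, as required for x + (-x)



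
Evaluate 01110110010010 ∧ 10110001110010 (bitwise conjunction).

AND: 1 only when both bits are 1
  01110110010010
& 10110001110010
----------------
  00110000010010
Decimal: 7570 & 11378 = 3090



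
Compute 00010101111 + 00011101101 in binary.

Add column by column from the right: bit + bit + carry-in; write the sum mod 2, carry 1 when the sum is 2 or 3.
carry:  00111011110
        00010101111
+       00011101101
-------------------
       000110011100
(the carry out of the leftmost column, 0, becomes the leading bit)
Decimal check:
  00010101111 = 128 + 32 + 8 + 4 + 2 + 1 = 175
  00011101101 = 128 + 64 + 32 + 8 + 4 + 1 = 237
  175 + 237 = 412, and 000110011100 = 256 + 128 + 16 + 8 + 4 = 412 ✓



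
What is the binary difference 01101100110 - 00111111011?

Method 1 - Direct subtraction (column by column from the right: bit − bit − borrow-in; if negative, add 2 and borrow 1 from the next column):
borrow: 01111110110
        01101100110
-       00111111011
-------------------
        00101101011

Method 2 - Add two's complement:
Two's complement of 00111111011: invert → 11000000100, add 1 → 11000000101
  01101100110
+ 11000000101
-------------
 100101101011  (end carry out of the top bit = 1)
Discarding the end carry: 00101101011
Decimal check:
  01101100110 = 512 + 256 + 64 + 32 + 4 + 2 = 870
  00111111011 = 256 + 128 + 64 + 32 + 16 + 8 + 2 + 1 = 507
  870 - 507 = 363, and 00101101011 = 256 + 64 + 32 + 8 + 2 + 1 = 363 ✓



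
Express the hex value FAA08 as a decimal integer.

Expand by place value (powers of 16):
Digit values: F = 15, A = 10
FAA08 = 15 × 16^4 + 10 × 16^3 + 10 × 16^2 + 0 × 16^1 + 8 × 16^0
= 15 × 65536 + 10 × 4096 + 10 × 256 + 0 × 16 + 8 × 1
= 983040 + 40960 + 2560 + 0 + 8
= 1026568



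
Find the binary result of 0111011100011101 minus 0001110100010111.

Method 1 - Direct subtraction (column by column from the right: bit − bit − borrow-in; if negative, add 2 and borrow 1 from the next column):
borrow: 0011000000001100
        0111011100011101
-       0001110100010111
------------------------
        0101101000000110

Method 2 - Add two's complement:
Two's complement of 0001110100010111: invert → 1110001011101000, add 1 → 1110001011101001
  0111011100011101
+ 1110001011101001
------------------
 10101101000000110  (end carry out of the top bit = 1)
Discarding the end carry: 0101101000000110
Decimal check:
  0111011100011101 = 16384 + 8192 + 4096 + 1024 + 512 + 256 + 16 + 8 + 4 + 1 = 30493
  0001110100010111 = 4096 + 2048 + 1024 + 256 + 16 + 4 + 2 + 1 = 7447
  30493 - 7447 = 23046, and 0101101000000110 = 16384 + 4096 + 2048 + 512 + 4 + 2 = 23046 ✓



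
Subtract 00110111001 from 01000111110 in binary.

Method 1 - Direct subtraction (column by column from the right: bit − bit − borrow-in; if negative, add 2 and borrow 1 from the next column):
borrow: 01100000010
        01000111110
-       00110111001
-------------------
        00010000101

Method 2 - Add two's complement:
Two's complement of 00110111001: invert → 11001000110, add 1 → 11001000111
  01000111110
+ 11001000111
-------------
 100010000101  (end carry out of the top bit = 1)
Discarding the end carry: 00010000101
Decimal check:
  01000111110 = 512 + 32 + 16 + 8 + 4 + 2 = 574
  00110111001 = 256 + 128 + 32 + 16 + 8 + 1 = 441
  574 - 441 = 133, and 00010000101 = 128 + 4 + 1 = 133 ✓



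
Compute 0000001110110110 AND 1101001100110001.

AND: 1 only when both bits are 1
  0000001110110110
& 1101001100110001
------------------
  0000001100110000
Decimal: 950 & 54065 = 816



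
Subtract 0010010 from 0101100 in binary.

Method 1 - Direct subtraction (column by column from the right: bit − bit − borrow-in; if negative, add 2 and borrow 1 from the next column):
borrow: 0100100
        0101100
-       0010010
---------------
        0011010

Method 2 - Add two's complement:
Two's complement of 0010010: invert → 1101101, add 1 → 1101110
  0101100
+ 1101110
---------
 10011010  (end carry out of the top bit = 1)
Discarding the end carry: 0011010
Decimal check:
  0101100 = 32 + 8 + 4 = 44
  0010010 = 16 + 2 = 18
  44 - 18 = 26, and 0011010 = 16 + 8 + 2 = 26 ✓



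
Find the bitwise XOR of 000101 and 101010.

XOR: 1 when bits differ
  000101
^ 101010
--------
  101111
Decimal: 5 ^ 42 = 47



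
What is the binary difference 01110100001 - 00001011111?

Method 1 - Direct subtraction (column by column from the right: bit − bit − borrow-in; if negative, add 2 and borrow 1 from the next column):
borrow: 00010111100
        01110100001
-       00001011111
-------------------
        01101000010

Method 2 - Add two's complement:
Two's complement of 00001011111: invert → 11110100000, add 1 → 11110100001
  01110100001
+ 11110100001
-------------
 101101000010  (end carry out of the top bit = 1)
Discarding the end carry: 01101000010
Decimal check:
  01110100001 = 512 + 256 + 128 + 32 + 1 = 929
  00001011111 = 64 + 16 + 8 + 4 + 2 + 1 = 95
  929 - 95 = 834, and 01101000010 = 512 + 256 + 64 + 2 = 834 ✓



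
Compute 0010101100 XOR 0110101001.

XOR: 1 when bits differ
  0010101100
^ 0110101001
------------
  0100000101
Decimal: 172 ^ 425 = 261



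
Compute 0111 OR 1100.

OR: 1 when either bit is 1
  0111
| 1100
------
  1111
Decimal: 7 | 12 = 15



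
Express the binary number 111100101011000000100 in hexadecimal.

Group into 4-bit nibbles from right:
  0001 = 1
  1110 = E
  0101 = 5
  0110 = 6
  0000 = 0
  0100 = 4
Result: 1E5604



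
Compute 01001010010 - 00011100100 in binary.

Method 1 - Direct subtraction (column by column from the right: bit − bit − borrow-in; if negative, add 2 and borrow 1 from the next column):
borrow: 01111011000
        01001010010
-       00011100100
-------------------
        00101101110

Method 2 - Add two's complement:
Two's complement of 00011100100: invert → 11100011011, add 1 → 11100011100
  01001010010
+ 11100011100
-------------
 100101101110  (end carry out of the top bit = 1)
Discarding the end carry: 00101101110
Decimal check:
  01001010010 = 512 + 64 + 16 + 2 = 594
  00011100100 = 128 + 64 + 32 + 4 = 228
  594 - 228 = 366, and 00101101110 = 256 + 64 + 32 + 8 + 4 + 2 = 366 ✓



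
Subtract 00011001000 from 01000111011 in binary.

Method 1 - Direct subtraction (column by column from the right: bit − bit − borrow-in; if negative, add 2 and borrow 1 from the next column):
borrow: 01110000000
        01000111011
-       00011001000
-------------------
        00101110011

Method 2 - Add two's complement:
Two's complement of 00011001000: invert → 11100110111, add 1 → 11100111000
  01000111011
+ 11100111000
-------------
 100101110011  (end carry out of the top bit = 1)
Discarding the end carry: 00101110011
Decimal check:
  01000111011 = 512 + 32 + 16 + 8 + 2 + 1 = 571
  00011001000 = 128 + 64 + 8 = 200
  571 - 200 = 371, and 00101110011 = 256 + 64 + 32 + 16 + 2 + 1 = 371 ✓



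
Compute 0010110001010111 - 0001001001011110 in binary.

Method 1 - Direct subtraction (column by column from the right: bit − bit − borrow-in; if negative, add 2 and borrow 1 from the next column):
borrow: 0010011111110000
        0010110001010111
-       0001001001011110
------------------------
        0001100111111001

Method 2 - Add two's complement:
Two's complement of 0001001001011110: invert → 1110110110100001, add 1 → 1110110110100010
  0010110001010111
+ 1110110110100010
------------------
 10001100111111001  (end carry out of the top bit = 1)
Discarding the end carry: 0001100111111001
Decimal check:
  0010110001010111 = 8192 + 2048 + 1024 + 64 + 16 + 4 + 2 + 1 = 11351
  0001001001011110 = 4096 + 512 + 64 + 16 + 8 + 4 + 2 = 4702
  11351 - 4702 = 6649, and 0001100111111001 = 4096 + 2048 + 256 + 128 + 64 + 32 + 16 + 8 + 1 = 6649 ✓



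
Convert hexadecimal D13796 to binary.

Convert each hex digit to 4 bits:
  D = 1101
  1 = 0001
  3 = 0011
  7 = 0111
  9 = 1001
  6 = 0110
Concatenate: 110100010011011110010110



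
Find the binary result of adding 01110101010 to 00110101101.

Add column by column from the right: bit + bit + carry-in; write the sum mod 2, carry 1 when the sum is 2 or 3.
carry:  11101010000
        01110101010
+       00110101101
-------------------
       010101010111
(the carry out of the leftmost column, 0, becomes the leading bit)
Decimal check:
  01110101010 = 512 + 256 + 128 + 32 + 8 + 2 = 938
  00110101101 = 256 + 128 + 32 + 8 + 4 + 1 = 429
  938 + 429 = 1367, and 010101010111 = 1024 + 256 + 64 + 16 + 4 + 2 + 1 = 1367 ✓



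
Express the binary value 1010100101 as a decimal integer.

Sum of powers of 2 for each 1-bit:
2^0 + 2^2 + 2^5 + 2^7 + 2^9
= 1 + 4 + 32 + 128 + 512
= 677



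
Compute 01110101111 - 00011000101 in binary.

Method 1 - Direct subtraction (column by column from the right: bit − bit − borrow-in; if negative, add 2 and borrow 1 from the next column):
borrow: 00110000000
        01110101111
-       00011000101
-------------------
        01011101010

Method 2 - Add two's complement:
Two's complement of 00011000101: invert → 11100111010, add 1 → 11100111011
  01110101111
+ 11100111011
-------------
 101011101010  (end carry out of the top bit = 1)
Discarding the end carry: 01011101010
Decimal check:
  01110101111 = 512 + 256 + 128 + 32 + 8 + 4 + 2 + 1 = 943
  00011000101 = 128 + 64 + 4 + 1 = 197
  943 - 197 = 746, and 01011101010 = 512 + 128 + 64 + 32 + 8 + 2 = 746 ✓



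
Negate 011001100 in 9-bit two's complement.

Original: 011001100
Step 1 - Invert all bits: 100110011
Step 2 - Add 1: 100110100
Verification: 011001100 + 100110100 = 1000000000; discarding the end carry (carry out of the top bit) leaves the 9-bit value 000000000, as required for x + (-x)



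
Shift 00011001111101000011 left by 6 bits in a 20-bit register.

Original: 00011001111101000011 (decimal 106307)
Shift left by 6 positions
Append 6 zeros on the right and drop the 6 high bits that overflow the 20-bit width
Result: 01111101000011000000 (decimal 512192)
Equivalent: 106307 << 6 = 106307 × 2^6 = 6803648, truncated to 20 bits = 512192



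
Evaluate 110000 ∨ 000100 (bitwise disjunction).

OR: 1 when either bit is 1
  110000
| 000100
--------
  110100
Decimal: 48 | 4 = 52



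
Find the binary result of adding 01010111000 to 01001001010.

Add column by column from the right: bit + bit + carry-in; write the sum mod 2, carry 1 when the sum is 2 or 3.
carry:  10111110000
        01010111000
+       01001001010
-------------------
       010100000010
(the carry out of the leftmost column, 0, becomes the leading bit)
Decimal check:
  01010111000 = 512 + 128 + 32 + 16 + 8 = 696
  01001001010 = 512 + 64 + 8 + 2 = 586
  696 + 586 = 1282, and 010100000010 = 1024 + 256 + 2 = 1282 ✓



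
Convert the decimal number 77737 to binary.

Using repeated division by 2:
77737 ÷ 2 = 38868 remainder 1
38868 ÷ 2 = 19434 remainder 0
19434 ÷ 2 = 9717 remainder 0
9717 ÷ 2 = 4858 remainder 1
4858 ÷ 2 = 2429 remainder 0
2429 ÷ 2 = 1214 remainder 1
1214 ÷ 2 = 607 remainder 0
607 ÷ 2 = 303 remainder 1
303 ÷ 2 = 151 remainder 1
151 ÷ 2 = 75 remainder 1
75 ÷ 2 = 37 remainder 1
37 ÷ 2 = 18 remainder 1
18 ÷ 2 = 9 remainder 0
9 ÷ 2 = 4 remainder 1
4 ÷ 2 = 2 remainder 0
2 ÷ 2 = 1 remainder 0
1 ÷ 2 = 0 remainder 1
Reading remainders bottom to top: 10010111110101001



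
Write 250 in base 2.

Using repeated division by 2:
250 ÷ 2 = 125 remainder 0
125 ÷ 2 = 62 remainder 1
62 ÷ 2 = 31 remainder 0
31 ÷ 2 = 15 remainder 1
15 ÷ 2 = 7 remainder 1
7 ÷ 2 = 3 remainder 1
3 ÷ 2 = 1 remainder 1
1 ÷ 2 = 0 remainder 1
Reading remainders bottom to top: 11111010



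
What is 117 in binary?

Using repeated division by 2:
117 ÷ 2 = 58 remainder 1
58 ÷ 2 = 29 remainder 0
29 ÷ 2 = 14 remainder 1
14 ÷ 2 = 7 remainder 0
7 ÷ 2 = 3 remainder 1
3 ÷ 2 = 1 remainder 1
1 ÷ 2 = 0 remainder 1
Reading remainders bottom to top: 1110101



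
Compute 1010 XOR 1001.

XOR: 1 when bits differ
  1010
^ 1001
------
  0011
Decimal: 10 ^ 9 = 3



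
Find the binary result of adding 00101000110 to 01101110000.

Add column by column from the right: bit + bit + carry-in; write the sum mod 2, carry 1 when the sum is 2 or 3.
carry:  11010000000
        00101000110
+       01101110000
-------------------
       010010110110
(the carry out of the leftmost column, 0, becomes the leading bit)
Decimal check:
  00101000110 = 256 + 64 + 4 + 2 = 326
  01101110000 = 512 + 256 + 64 + 32 + 16 = 880
  326 + 880 = 1206, and 010010110110 = 1024 + 128 + 32 + 16 + 4 + 2 = 1206 ✓



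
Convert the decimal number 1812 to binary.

Using repeated division by 2:
1812 ÷ 2 = 906 remainder 0
906 ÷ 2 = 453 remainder 0
453 ÷ 2 = 226 remainder 1
226 ÷ 2 = 113 remainder 0
113 ÷ 2 = 56 remainder 1
56 ÷ 2 = 28 remainder 0
28 ÷ 2 = 14 remainder 0
14 ÷ 2 = 7 remainder 0
7 ÷ 2 = 3 remainder 1
3 ÷ 2 = 1 remainder 1
1 ÷ 2 = 0 remainder 1
Reading remainders bottom to top: 11100010100



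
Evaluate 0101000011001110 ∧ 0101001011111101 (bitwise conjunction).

AND: 1 only when both bits are 1
  0101000011001110
& 0101001011111101
------------------
  0101000011001100
Decimal: 20686 & 21245 = 20684



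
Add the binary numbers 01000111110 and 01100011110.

Add column by column from the right: bit + bit + carry-in; write the sum mod 2, carry 1 when the sum is 2 or 3.
carry:  10001111100
        01000111110
+       01100011110
-------------------
       010101011100
(the carry out of the leftmost column, 0, becomes the leading bit)
Decimal check:
  01000111110 = 512 + 32 + 16 + 8 + 4 + 2 = 574
  01100011110 = 512 + 256 + 16 + 8 + 4 + 2 = 798
  574 + 798 = 1372, and 010101011100 = 1024 + 256 + 64 + 16 + 8 + 4 = 1372 ✓



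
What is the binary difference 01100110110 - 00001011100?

Method 1 - Direct subtraction (column by column from the right: bit − bit − borrow-in; if negative, add 2 and borrow 1 from the next column):
borrow: 00110110000
        01100110110
-       00001011100
-------------------
        01011011010

Method 2 - Add two's complement:
Two's complement of 00001011100: invert → 11110100011, add 1 → 11110100100
  01100110110
+ 11110100100
-------------
 101011011010  (end carry out of the top bit = 1)
Discarding the end carry: 01011011010
Decimal check:
  01100110110 = 512 + 256 + 32 + 16 + 4 + 2 = 822
  00001011100 = 64 + 16 + 8 + 4 = 92
  822 - 92 = 730, and 01011011010 = 512 + 128 + 64 + 16 + 8 + 2 = 730 ✓



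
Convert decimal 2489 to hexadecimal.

Using repeated division by 16 (digits 10–15 are A–F):
2489 ÷ 16 = 155 remainder 9
155 ÷ 16 = 9 remainder 11 (B)
9 ÷ 16 = 0 remainder 9
Reading remainders bottom to top: 9B9



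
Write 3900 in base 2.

Using repeated division by 2:
3900 ÷ 2 = 1950 remainder 0
1950 ÷ 2 = 975 remainder 0
975 ÷ 2 = 487 remainder 1
487 ÷ 2 = 243 remainder 1
243 ÷ 2 = 121 remainder 1
121 ÷ 2 = 60 remainder 1
60 ÷ 2 = 30 remainder 0
30 ÷ 2 = 15 remainder 0
15 ÷ 2 = 7 remainder 1
7 ÷ 2 = 3 remainder 1
3 ÷ 2 = 1 remainder 1
1 ÷ 2 = 0 remainder 1
Reading remainders bottom to top: 111100111100



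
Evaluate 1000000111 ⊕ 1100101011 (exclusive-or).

XOR: 1 when bits differ
  1000000111
^ 1100101011
------------
  0100101100
Decimal: 519 ^ 811 = 300



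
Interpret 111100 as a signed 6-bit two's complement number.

Binary: 111100
Sign bit: 1 (negative)
Invert: 000011
Add 1:  000100
Magnitude: 000100 = 4
Value: -4



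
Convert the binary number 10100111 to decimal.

Sum of powers of 2 for each 1-bit:
2^0 + 2^1 + 2^2 + 2^5 + 2^7
= 1 + 2 + 4 + 32 + 128
= 167



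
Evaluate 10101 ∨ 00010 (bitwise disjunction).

OR: 1 when either bit is 1
  10101
| 00010
-------
  10111
Decimal: 21 | 2 = 23



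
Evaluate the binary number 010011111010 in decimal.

Sum of powers of 2 for each 1-bit:
2^1 + 2^3 + 2^4 + 2^5 + 2^6 + 2^7 + 2^10
= 2 + 8 + 16 + 32 + 64 + 128 + 1024
= 1274



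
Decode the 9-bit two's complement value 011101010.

Binary: 011101010
Sign bit: 0 (non-negative)
Read directly as an unsigned value:
011101010 = 128 + 64 + 32 + 8 + 2 = 234
Value: 234



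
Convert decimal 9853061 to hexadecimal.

Using repeated division by 16 (digits 10–15 are A–F):
9853061 ÷ 16 = 615816 remainder 5
615816 ÷ 16 = 38488 remainder 8
38488 ÷ 16 = 2405 remainder 8
2405 ÷ 16 = 150 remainder 5
150 ÷ 16 = 9 remainder 6
9 ÷ 16 = 0 remainder 9
Reading remainders bottom to top: 965885



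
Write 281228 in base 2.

Using repeated division by 2:
281228 ÷ 2 = 140614 remainder 0
140614 ÷ 2 = 70307 remainder 0
70307 ÷ 2 = 35153 remainder 1
35153 ÷ 2 = 17576 remainder 1
17576 ÷ 2 = 8788 remainder 0
8788 ÷ 2 = 4394 remainder 0
4394 ÷ 2 = 2197 remainder 0
2197 ÷ 2 = 1098 remainder 1
1098 ÷ 2 = 549 remainder 0
549 ÷ 2 = 274 remainder 1
274 ÷ 2 = 137 remainder 0
137 ÷ 2 = 68 remainder 1
68 ÷ 2 = 34 remainder 0
34 ÷ 2 = 17 remainder 0
17 ÷ 2 = 8 remainder 1
8 ÷ 2 = 4 remainder 0
4 ÷ 2 = 2 remainder 0
2 ÷ 2 = 1 remainder 0
1 ÷ 2 = 0 remainder 1
Reading remainders bottom to top: 1000100101010001100



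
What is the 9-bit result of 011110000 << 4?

Original: 011110000 (decimal 240)
Shift left by 4 positions
Append 4 zeros on the right and drop the 4 high bits that overflow the 9-bit width
Result: 100000000 (decimal 256)
Equivalent: 240 << 4 = 240 × 2^4 = 3840, truncated to 9 bits = 256



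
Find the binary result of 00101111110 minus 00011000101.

Method 1 - Direct subtraction (column by column from the right: bit − bit − borrow-in; if negative, add 2 and borrow 1 from the next column):
borrow: 00100000010
        00101111110
-       00011000101
-------------------
        00010111001

Method 2 - Add two's complement:
Two's complement of 00011000101: invert → 11100111010, add 1 → 11100111011
  00101111110
+ 11100111011
-------------
 100010111001  (end carry out of the top bit = 1)
Discarding the end carry: 00010111001
Decimal check:
  00101111110 = 256 + 64 + 32 + 16 + 8 + 4 + 2 = 382
  00011000101 = 128 + 64 + 4 + 1 = 197
  382 - 197 = 185, and 00010111001 = 128 + 32 + 16 + 8 + 1 = 185 ✓



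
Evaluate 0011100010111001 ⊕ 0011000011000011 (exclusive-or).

XOR: 1 when bits differ
  0011100010111001
^ 0011000011000011
------------------
  0000100001111010
Decimal: 14521 ^ 12483 = 2170



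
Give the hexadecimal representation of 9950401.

Using repeated division by 16 (digits 10–15 are A–F):
9950401 ÷ 16 = 621900 remainder 1
621900 ÷ 16 = 38868 remainder 12 (C)
38868 ÷ 16 = 2429 remainder 4
2429 ÷ 16 = 151 remainder 13 (D)
151 ÷ 16 = 9 remainder 7
9 ÷ 16 = 0 remainder 9
Reading remainders bottom to top: 97D4C1



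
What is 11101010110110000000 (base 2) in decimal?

Sum of powers of 2 for each 1-bit:
2^7 + 2^8 + 2^10 + 2^11 + 2^13 + 2^15 + 2^17 + 2^18 + 2^19
= 128 + 256 + 1024 + 2048 + 8192 + 32768 + 131072 + 262144 + 524288
= 961920



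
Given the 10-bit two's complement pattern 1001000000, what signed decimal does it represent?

Binary: 1001000000
Sign bit: 1 (negative)
Invert: 0110111111
Add 1:  0111000000
Magnitude: 0111000000 = 256 + 128 + 64 = 448
Value: -448



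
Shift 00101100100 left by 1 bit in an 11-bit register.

Original: 00101100100 (decimal 356)
Shift left by 1 position
Append 1 zero on the right
Result: 01011001000 (decimal 712)
Equivalent: 356 << 1 = 356 × 2^1 = 712



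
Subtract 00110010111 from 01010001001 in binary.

Method 1 - Direct subtraction (column by column from the right: bit − bit − borrow-in; if negative, add 2 and borrow 1 from the next column):
borrow: 01111101100
        01010001001
-       00110010111
-------------------
        00011110010

Method 2 - Add two's complement:
Two's complement of 00110010111: invert → 11001101000, add 1 → 11001101001
  01010001001
+ 11001101001
-------------
 100011110010  (end carry out of the top bit = 1)
Discarding the end carry: 00011110010
Decimal check:
  01010001001 = 512 + 128 + 8 + 1 = 649
  00110010111 = 256 + 128 + 16 + 4 + 2 + 1 = 407
  649 - 407 = 242, and 00011110010 = 128 + 64 + 32 + 16 + 2 = 242 ✓



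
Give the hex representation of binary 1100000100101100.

Group into 4-bit nibbles from right:
  1100 = C
  0001 = 1
  0010 = 2
  1100 = C
Result: C12C



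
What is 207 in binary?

Using repeated division by 2:
207 ÷ 2 = 103 remainder 1
103 ÷ 2 = 51 remainder 1
51 ÷ 2 = 25 remainder 1
25 ÷ 2 = 12 remainder 1
12 ÷ 2 = 6 remainder 0
6 ÷ 2 = 3 remainder 0
3 ÷ 2 = 1 remainder 1
1 ÷ 2 = 0 remainder 1
Reading remainders bottom to top: 11001111



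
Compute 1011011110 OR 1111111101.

OR: 1 when either bit is 1
  1011011110
| 1111111101
------------
  1111111111
Decimal: 734 | 1021 = 1023



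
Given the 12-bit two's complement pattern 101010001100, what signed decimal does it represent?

Binary: 101010001100
Sign bit: 1 (negative)
Invert: 010101110011
Add 1:  010101110100
Magnitude: 010101110100 = 1024 + 256 + 64 + 32 + 16 + 4 = 1396
Value: -1396



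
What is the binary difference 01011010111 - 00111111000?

Method 1 - Direct subtraction (column by column from the right: bit − bit − borrow-in; if negative, add 2 and borrow 1 from the next column):
borrow: 01111110000
        01011010111
-       00111111000
-------------------
        00011011111

Method 2 - Add two's complement:
Two's complement of 00111111000: invert → 11000000111, add 1 → 11000001000
  01011010111
+ 11000001000
-------------
 100011011111  (end carry out of the top bit = 1)
Discarding the end carry: 00011011111
Decimal check:
  01011010111 = 512 + 128 + 64 + 16 + 4 + 2 + 1 = 727
  00111111000 = 256 + 128 + 64 + 32 + 16 + 8 = 504
  727 - 504 = 223, and 00011011111 = 128 + 64 + 16 + 8 + 4 + 2 + 1 = 223 ✓



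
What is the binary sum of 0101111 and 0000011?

Add column by column from the right: bit + bit + carry-in; write the sum mod 2, carry 1 when the sum is 2 or 3.
carry:  0011110
        0101111
+       0000011
---------------
       00110010
(the carry out of the leftmost column, 0, becomes the leading bit)
Decimal check:
  0101111 = 32 + 8 + 4 + 2 + 1 = 47
  0000011 = 2 + 1 = 3
  47 + 3 = 50, and 00110010 = 32 + 16 + 2 = 50 ✓

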